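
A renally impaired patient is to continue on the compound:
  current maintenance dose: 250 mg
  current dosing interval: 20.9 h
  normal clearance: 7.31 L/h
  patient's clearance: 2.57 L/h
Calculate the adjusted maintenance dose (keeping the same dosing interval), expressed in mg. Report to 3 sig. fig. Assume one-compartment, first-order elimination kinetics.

To keep the same average steady-state level, dosing rate must scale with clearance.
CL ratio = 2.57 / 7.31 = 0.3516
New dose (same interval) = 250 × 0.3516 = 87.90 mg

87.9 mg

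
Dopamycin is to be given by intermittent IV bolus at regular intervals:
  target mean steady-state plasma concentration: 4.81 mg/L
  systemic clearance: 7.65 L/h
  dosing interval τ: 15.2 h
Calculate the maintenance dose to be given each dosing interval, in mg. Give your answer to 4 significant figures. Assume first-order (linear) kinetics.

At steady state, Dose/τ = Css × CL.
Dose = Css × CL × τ = 4.81 × 7.650 × 15.2 = 559.3 mg

559.3 mg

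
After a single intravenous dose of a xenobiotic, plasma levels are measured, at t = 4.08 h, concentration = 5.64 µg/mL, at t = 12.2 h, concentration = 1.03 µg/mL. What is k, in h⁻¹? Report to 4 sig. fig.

0.2094 h⁻¹

k = ln(C₁/C₂) / (t₂ − t₁) = ln(5.64/1.03) / (12.2 − 4.08)
  = 1.700 / 8.120 = 0.2094 h⁻¹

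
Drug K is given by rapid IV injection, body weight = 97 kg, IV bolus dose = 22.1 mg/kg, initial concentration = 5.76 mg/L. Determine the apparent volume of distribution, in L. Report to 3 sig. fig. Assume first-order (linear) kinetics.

372 L

Dose = 22.1 × 97 = 2144 mg
Vd = Dose / C₀ = 2144 / 5.76 = 372.2 L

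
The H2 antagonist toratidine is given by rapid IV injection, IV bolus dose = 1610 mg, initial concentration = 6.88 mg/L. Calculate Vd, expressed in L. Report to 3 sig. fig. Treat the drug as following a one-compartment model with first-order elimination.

Vd = Dose / C₀ = 1610 / 6.88 = 234.0 L

234 L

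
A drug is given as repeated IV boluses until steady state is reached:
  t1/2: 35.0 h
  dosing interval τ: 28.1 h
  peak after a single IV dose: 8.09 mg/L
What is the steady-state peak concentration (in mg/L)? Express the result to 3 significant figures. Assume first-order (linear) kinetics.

19.0 mg/L

k = ln2 / t½ = 0.693147 / 35.0 = 0.01980 h⁻¹
e^(−kτ) = e^(−0.01980 × 28.1) = 0.5733
Accumulation ratio R = 1 / (1 − e^(−kτ)) = 1 / (1 − 0.5733) = 2.344
Steady-state peak = C₀ × R = 8.09 × 2.344 = 18.96 mg/L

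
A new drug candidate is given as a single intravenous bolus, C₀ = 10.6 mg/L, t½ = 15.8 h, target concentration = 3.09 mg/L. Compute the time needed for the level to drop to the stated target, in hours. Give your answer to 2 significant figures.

28 h

k = ln2 / t½ = 0.693147 / 15.8 = 0.04387 h⁻¹
t = ln(C₀ / C) / k = ln(10.60 / 3.09) / 0.04387
  = ln(3.430) / 0.04387 = 1.233 / 0.04387 = 28.11 h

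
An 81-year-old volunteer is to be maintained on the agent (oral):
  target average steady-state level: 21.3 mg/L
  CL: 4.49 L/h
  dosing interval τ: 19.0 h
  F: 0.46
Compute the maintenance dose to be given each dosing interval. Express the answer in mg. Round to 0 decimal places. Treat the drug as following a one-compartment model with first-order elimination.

3950 mg

At steady state, F × (Dose/τ) = Css × CL.
Dose = Css × CL × τ / F = 21.3 × 4.490 × 19.0 / 0.46 = 3950 mg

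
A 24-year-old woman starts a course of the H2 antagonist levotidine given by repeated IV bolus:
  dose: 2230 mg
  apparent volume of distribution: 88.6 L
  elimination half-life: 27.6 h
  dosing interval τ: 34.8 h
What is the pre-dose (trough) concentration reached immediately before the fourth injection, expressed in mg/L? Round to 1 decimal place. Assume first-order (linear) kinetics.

16.7 mg/L

C₀ per dose = Dose / Vd = 2230 / 88.6 = 25.17 mg/L
k = ln2 / t½ = 0.693147 / 27.6 = 0.02511 h⁻¹
Fraction remaining after one interval: r = e^(−kτ) = e^(−0.02511 × 34.8) = 0.4174
Before dose 4, 3 doses have been given (aged 1τ, 2τ, 3τ).
C_trough = C₀ × (r + r² + … + r^3) = C₀ × r(1−r^3)/(1−r)
        = 25.17 × 0.4174 × (1 − 0.07272) / (1 − 0.4174) = 16.72 mg/L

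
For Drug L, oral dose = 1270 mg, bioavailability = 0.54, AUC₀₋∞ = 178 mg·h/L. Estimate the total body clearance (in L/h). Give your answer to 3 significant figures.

CL = F·Dose / AUC = 0.54 × 1270 / 178 = 3.853 L/h

3.85 L/h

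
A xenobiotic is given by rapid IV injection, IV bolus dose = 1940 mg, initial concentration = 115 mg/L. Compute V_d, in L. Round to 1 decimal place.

Vd = Dose / C₀ = 1940 / 115 = 16.87 L

16.9 L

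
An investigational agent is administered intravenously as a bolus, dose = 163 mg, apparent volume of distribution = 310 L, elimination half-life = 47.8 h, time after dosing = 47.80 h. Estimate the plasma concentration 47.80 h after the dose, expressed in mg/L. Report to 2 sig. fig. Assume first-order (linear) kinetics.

0.26 mg/L

C₀ = Dose / Vd = 163.0 / 310 = 0.5258 mg/L
k = ln2 / t½ = 0.693147 / 47.8 = 0.01450 h⁻¹
t / t½ = 47.80 / 47.8 = 1 half-lives
C = C₀ × (1/2)^1 = 0.5258 × 0.5000 = 0.2629 mg/L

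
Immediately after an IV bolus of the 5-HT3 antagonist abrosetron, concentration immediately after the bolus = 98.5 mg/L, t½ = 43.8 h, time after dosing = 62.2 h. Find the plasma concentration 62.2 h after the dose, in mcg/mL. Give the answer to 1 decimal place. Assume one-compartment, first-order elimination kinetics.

36.8 mcg/mL

k = ln2 / t½ = 0.693147 / 43.8 = 0.01583 h⁻¹
C = C₀ · e^(−k·t) = 98.50 × e^(−0.01583 × 62.2)
  = 98.50 × 0.3736 = 36.80 mg/L
(36.80 mg/L = 36.80 mcg/mL)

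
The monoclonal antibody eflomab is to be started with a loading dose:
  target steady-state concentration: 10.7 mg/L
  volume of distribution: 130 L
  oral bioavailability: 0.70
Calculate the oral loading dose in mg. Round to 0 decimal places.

1987 mg

LD = Css × Vd / F = 10.7 × 130 / 0.70 = 1987 mg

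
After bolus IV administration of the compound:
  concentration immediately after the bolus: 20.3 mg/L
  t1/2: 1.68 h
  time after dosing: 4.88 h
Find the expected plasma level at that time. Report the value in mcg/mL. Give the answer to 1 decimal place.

k = ln2 / t½ = 0.693147 / 1.68 = 0.4126 h⁻¹
C = C₀ · e^(−k·t) = 20.30 × e^(−0.4126 × 4.88)
  = 20.30 × 0.1335 = 2.710 mg/L
(2.710 mg/L = 2.710 mcg/mL)

2.7 mcg/mL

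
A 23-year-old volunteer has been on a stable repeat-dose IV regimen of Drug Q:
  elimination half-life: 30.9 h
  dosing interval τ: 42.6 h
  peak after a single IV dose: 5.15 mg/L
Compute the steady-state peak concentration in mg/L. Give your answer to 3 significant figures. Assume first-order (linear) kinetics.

8.37 mg/L

k = ln2 / t½ = 0.693147 / 30.9 = 0.02243 h⁻¹
e^(−kτ) = e^(−0.02243 × 42.6) = 0.3846
Accumulation ratio R = 1 / (1 − e^(−kτ)) = 1 / (1 − 0.3846) = 1.625
Steady-state peak = C₀ × R = 5.15 × 1.625 = 8.369 mg/L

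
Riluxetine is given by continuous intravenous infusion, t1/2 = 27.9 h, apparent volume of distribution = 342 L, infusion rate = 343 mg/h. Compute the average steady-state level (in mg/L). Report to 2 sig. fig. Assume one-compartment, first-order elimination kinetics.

k = ln2 / t½ = 0.693147 / 27.9 = 0.02484 h⁻¹
CL = k × Vd = 0.02484 × 342 = 8.495 L/h
At steady state Css = R₀ / CL = 343 / 8.495 = 40.38 mg/L

40 mg/L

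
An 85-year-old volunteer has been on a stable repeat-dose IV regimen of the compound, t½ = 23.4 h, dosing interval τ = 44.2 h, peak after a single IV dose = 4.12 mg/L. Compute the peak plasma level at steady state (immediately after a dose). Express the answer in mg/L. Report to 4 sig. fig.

5.644 mg/L

k = ln2 / t½ = 0.693147 / 23.4 = 0.02962 h⁻¹
e^(−kτ) = e^(−0.02962 × 44.2) = 0.2700
Accumulation ratio R = 1 / (1 − e^(−kτ)) = 1 / (1 − 0.2700) = 1.370
Steady-state peak = C₀ × R = 4.12 × 1.370 = 5.644 mg/L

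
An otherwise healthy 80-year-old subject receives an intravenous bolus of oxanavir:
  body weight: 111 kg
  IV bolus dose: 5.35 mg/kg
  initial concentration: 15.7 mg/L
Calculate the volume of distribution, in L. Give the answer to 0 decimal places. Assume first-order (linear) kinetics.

38 L

Dose = 5.35 × 111 = 593.9 mg
Vd = Dose / C₀ = 593.9 / 15.7 = 37.83 L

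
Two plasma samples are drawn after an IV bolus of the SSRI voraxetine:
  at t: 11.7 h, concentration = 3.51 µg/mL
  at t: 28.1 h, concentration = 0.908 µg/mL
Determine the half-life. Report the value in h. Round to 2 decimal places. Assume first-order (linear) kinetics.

k = ln(C₁/C₂) / (t₂ − t₁) = ln(3.51/0.908) / (28.1 − 11.7)
  = 1.352 / 16.40 = 0.08244 h⁻¹
t½ = ln2 / k = 0.693147 / 0.08244 = 8.408 h

8.41 h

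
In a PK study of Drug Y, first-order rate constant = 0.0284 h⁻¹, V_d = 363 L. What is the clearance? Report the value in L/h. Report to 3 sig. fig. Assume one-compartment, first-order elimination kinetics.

10.3 L/h

CL = k × Vd = 0.0284 × 363 = 10.31 L/h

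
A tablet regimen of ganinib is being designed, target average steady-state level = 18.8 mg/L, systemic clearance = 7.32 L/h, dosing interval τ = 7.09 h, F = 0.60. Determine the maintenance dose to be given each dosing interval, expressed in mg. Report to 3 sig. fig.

1630 mg

At steady state, F × (Dose/τ) = Css × CL.
Dose = Css × CL × τ / F = 18.8 × 7.320 × 7.09 / 0.60 = 1626 mg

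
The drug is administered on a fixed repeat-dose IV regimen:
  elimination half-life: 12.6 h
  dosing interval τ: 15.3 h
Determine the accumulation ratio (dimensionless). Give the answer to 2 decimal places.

k = ln2 / t½ = 0.693147 / 12.6 = 0.05501 h⁻¹
e^(−kτ) = e^(−0.05501 × 15.3) = 0.4310
Accumulation ratio R = 1 / (1 − e^(−kτ)) = 1 / (1 − 0.4310) = 1.757

1.76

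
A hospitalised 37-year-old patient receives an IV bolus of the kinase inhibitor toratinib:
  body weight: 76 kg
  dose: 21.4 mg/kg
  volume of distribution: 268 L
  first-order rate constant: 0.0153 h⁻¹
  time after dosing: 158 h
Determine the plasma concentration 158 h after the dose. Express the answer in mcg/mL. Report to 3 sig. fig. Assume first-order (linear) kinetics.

Total dose = 21.4 × 76 = 1626 mg
C₀ = Dose / Vd = 1626 / 268 = 6.067 mg/L
C = C₀ · e^(−k·t) = 6.067 × e^(−0.01530 × 158)
  = 6.067 × 0.08915 = 0.5409 mg/L
(0.5409 mg/L = 0.5409 mcg/mL)

0.541 mcg/mL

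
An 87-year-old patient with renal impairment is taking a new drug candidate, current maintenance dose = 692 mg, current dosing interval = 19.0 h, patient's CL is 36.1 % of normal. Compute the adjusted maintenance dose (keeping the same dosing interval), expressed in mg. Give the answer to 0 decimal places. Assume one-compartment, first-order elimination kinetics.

250 mg

To keep the same average steady-state level, dosing rate must scale with clearance.
CL ratio = 36.1 / 100 = 0.3610
New dose (same interval) = 692 × 0.3610 = 249.8 mg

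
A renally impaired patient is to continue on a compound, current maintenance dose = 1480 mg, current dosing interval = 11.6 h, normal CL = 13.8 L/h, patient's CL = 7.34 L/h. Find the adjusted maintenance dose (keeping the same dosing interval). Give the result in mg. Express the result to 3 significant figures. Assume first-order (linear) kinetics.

To keep the same average steady-state level, dosing rate must scale with clearance.
CL ratio = 7.34 / 13.8 = 0.5319
New dose (same interval) = 1480 × 0.5319 = 787.2 mg

787 mg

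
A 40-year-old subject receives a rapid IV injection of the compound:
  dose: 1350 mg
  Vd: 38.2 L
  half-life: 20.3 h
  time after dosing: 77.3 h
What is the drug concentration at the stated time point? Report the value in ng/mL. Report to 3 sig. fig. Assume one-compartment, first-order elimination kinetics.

C₀ = Dose / Vd = 1350 / 38.2 = 35.34 mg/L
k = ln2 / t½ = 0.693147 / 20.3 = 0.03415 h⁻¹
C = C₀ · e^(−k·t) = 35.34 × e^(−0.03415 × 77.3)
  = 35.34 × 0.07138 = 2.523 mg/L
Convert: 2.523 mg/L × 1000 = 2523 ng/mL

2520 ng/mL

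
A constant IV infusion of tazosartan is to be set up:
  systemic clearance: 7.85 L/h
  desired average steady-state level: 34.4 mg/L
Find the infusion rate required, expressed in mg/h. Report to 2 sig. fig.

270 mg/h

At steady state, infusion rate R₀ = Css × CL = 34.4 × 7.850 = 270.0 mg/h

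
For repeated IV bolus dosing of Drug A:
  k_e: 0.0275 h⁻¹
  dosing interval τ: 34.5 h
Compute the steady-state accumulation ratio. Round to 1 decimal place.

e^(−kτ) = e^(−0.02750 × 34.5) = 0.3872
Accumulation ratio R = 1 / (1 − e^(−kτ)) = 1 / (1 − 0.3872) = 1.632

1.6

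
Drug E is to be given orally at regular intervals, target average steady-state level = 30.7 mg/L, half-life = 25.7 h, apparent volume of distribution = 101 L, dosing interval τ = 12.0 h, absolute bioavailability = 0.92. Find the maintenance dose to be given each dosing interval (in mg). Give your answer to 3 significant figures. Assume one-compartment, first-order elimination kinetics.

k = ln2 / t½ = 0.693147 / 25.7 = 0.02697 h⁻¹
CL = k × Vd = 0.02697 × 101 = 2.724 L/h
At steady state, F × (Dose/τ) = Css × CL.
Dose = Css × CL × τ / F = 30.7 × 2.724 × 12.0 / 0.92 = 1091 mg

1090 mg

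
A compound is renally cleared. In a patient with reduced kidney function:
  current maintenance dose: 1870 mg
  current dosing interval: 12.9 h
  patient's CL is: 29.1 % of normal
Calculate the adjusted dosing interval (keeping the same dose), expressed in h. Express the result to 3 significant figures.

44.3 h

To keep the same average steady-state level, dosing rate must scale with clearance.
CL ratio = 29.1 / 100 = 0.2910
New interval (same dose) = 12.9 / 0.2910 = 44.33 h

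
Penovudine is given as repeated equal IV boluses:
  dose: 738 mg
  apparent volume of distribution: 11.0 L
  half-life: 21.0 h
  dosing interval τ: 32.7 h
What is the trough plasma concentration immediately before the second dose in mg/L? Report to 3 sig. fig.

22.8 mg/L

C₀ per dose = Dose / Vd = 738 / 11.0 = 67.09 mg/L
k = ln2 / t½ = 0.693147 / 21.0 = 0.03301 h⁻¹
Fraction remaining after one interval: r = e^(−kτ) = e^(−0.03301 × 32.7) = 0.3398
Before dose 2, 1 dose has been given (aged 1τ).
C_trough = C₀ × r = 67.09 × 0.3398 = 22.80 mg/L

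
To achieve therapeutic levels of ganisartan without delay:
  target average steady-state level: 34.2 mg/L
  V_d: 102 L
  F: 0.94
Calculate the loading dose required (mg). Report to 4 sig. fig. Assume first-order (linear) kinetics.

3711 mg

LD = Css × Vd / F = 34.2 × 102 / 0.94 = 3711 mg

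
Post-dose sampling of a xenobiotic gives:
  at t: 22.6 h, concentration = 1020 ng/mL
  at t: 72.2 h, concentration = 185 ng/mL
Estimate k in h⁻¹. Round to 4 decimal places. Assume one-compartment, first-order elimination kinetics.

0.0344 h⁻¹

k = ln(C₁/C₂) / (t₂ − t₁) = ln(1020/185) / (72.2 − 22.6)
  = 1.707 / 49.60 = 0.03442 h⁻¹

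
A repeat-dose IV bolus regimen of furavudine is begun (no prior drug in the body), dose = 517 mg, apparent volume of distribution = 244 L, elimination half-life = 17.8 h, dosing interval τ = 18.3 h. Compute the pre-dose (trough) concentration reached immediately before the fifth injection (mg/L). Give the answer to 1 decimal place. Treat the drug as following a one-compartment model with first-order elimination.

1.9 mg/L

C₀ per dose = Dose / Vd = 517 / 244 = 2.119 mg/L
k = ln2 / t½ = 0.693147 / 17.8 = 0.03894 h⁻¹
Fraction remaining after one interval: r = e^(−kτ) = e^(−0.03894 × 18.3) = 0.4904
Before dose 5, 4 doses have been given (aged 1τ, 2τ, 3τ, 4τ).
C_trough = C₀ × (r + r² + … + r^4) = C₀ × r(1−r^4)/(1−r)
        = 2.119 × 0.4904 × (1 − 0.05784) / (1 − 0.4904) = 1.921 mg/L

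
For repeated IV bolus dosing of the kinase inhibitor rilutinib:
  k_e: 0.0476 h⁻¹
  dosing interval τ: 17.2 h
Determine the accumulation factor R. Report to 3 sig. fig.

1.79

e^(−kτ) = e^(−0.04760 × 17.2) = 0.4410
Accumulation ratio R = 1 / (1 − e^(−kτ)) = 1 / (1 − 0.4410) = 1.789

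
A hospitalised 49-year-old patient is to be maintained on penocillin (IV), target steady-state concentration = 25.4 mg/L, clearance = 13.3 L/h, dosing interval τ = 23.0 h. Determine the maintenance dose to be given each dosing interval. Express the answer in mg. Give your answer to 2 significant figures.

At steady state, Dose/τ = Css × CL.
Dose = Css × CL × τ = 25.4 × 13.30 × 23.0 = 7770 mg

7800 mg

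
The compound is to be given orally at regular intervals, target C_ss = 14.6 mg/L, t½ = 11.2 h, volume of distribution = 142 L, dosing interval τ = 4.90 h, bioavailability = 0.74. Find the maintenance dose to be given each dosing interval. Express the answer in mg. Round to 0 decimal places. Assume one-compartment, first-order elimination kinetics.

850 mg

k = ln2 / t½ = 0.693147 / 11.2 = 0.06189 h⁻¹
CL = k × Vd = 0.06189 × 142 = 8.788 L/h
At steady state, F × (Dose/τ) = Css × CL.
Dose = Css × CL × τ / F = 14.6 × 8.788 × 4.90 / 0.74 = 849.6 mg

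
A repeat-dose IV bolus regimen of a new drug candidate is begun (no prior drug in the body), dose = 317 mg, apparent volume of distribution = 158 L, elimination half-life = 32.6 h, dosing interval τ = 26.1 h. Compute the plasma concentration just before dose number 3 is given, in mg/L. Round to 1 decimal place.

1.8 mg/L

C₀ per dose = Dose / Vd = 317 / 158 = 2.006 mg/L
k = ln2 / t½ = 0.693147 / 32.6 = 0.02126 h⁻¹
Fraction remaining after one interval: r = e^(−kτ) = e^(−0.02126 × 26.1) = 0.5741
Before dose 3, 2 doses have been given (aged 1τ, 2τ).
C_trough = C₀ × (r + r²) = 2.006 × (0.5741 + 0.3296) = 1.813 mg/L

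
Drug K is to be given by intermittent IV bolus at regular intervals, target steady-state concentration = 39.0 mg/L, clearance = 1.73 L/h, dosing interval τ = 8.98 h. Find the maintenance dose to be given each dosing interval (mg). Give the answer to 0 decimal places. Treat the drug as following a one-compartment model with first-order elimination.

At steady state, Dose/τ = Css × CL.
Dose = Css × CL × τ = 39.0 × 1.730 × 8.98 = 605.9 mg

606 mg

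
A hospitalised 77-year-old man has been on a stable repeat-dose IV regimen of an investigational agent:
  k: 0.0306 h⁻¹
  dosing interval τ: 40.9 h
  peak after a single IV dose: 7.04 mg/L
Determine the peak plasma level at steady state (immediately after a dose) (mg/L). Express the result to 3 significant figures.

9.86 mg/L

e^(−kτ) = e^(−0.03060 × 40.9) = 0.2861
Accumulation ratio R = 1 / (1 − e^(−kτ)) = 1 / (1 − 0.2861) = 1.401
Steady-state peak = C₀ × R = 7.04 × 1.401 = 9.863 mg/L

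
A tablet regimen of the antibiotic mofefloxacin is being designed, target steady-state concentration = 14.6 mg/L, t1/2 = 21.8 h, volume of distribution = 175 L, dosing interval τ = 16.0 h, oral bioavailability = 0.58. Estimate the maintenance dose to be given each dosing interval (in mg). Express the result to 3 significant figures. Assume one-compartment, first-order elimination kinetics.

2240 mg

k = ln2 / t½ = 0.693147 / 21.8 = 0.03180 h⁻¹
CL = k × Vd = 0.03180 × 175 = 5.565 L/h
At steady state, F × (Dose/τ) = Css × CL.
Dose = Css × CL × τ / F = 14.6 × 5.565 × 16.0 / 0.58 = 2241 mg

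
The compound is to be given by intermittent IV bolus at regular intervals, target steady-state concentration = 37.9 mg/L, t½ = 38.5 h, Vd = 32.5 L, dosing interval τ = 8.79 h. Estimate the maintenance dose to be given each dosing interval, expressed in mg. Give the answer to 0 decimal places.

195 mg

k = ln2 / t½ = 0.693147 / 38.5 = 0.01800 h⁻¹
CL = k × Vd = 0.01800 × 32.5 = 0.5850 L/h
At steady state, Dose/τ = Css × CL.
Dose = Css × CL × τ = 37.9 × 0.5850 × 8.79 = 194.9 mg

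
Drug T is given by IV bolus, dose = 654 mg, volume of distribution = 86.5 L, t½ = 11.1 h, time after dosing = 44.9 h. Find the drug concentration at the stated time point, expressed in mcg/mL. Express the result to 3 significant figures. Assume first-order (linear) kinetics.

C₀ = Dose / Vd = 654.0 / 86.5 = 7.561 mg/L
k = ln2 / t½ = 0.693147 / 11.1 = 0.06245 h⁻¹
C = C₀ · e^(−k·t) = 7.561 × e^(−0.06245 × 44.9)
  = 7.561 × 0.06057 = 0.4580 mg/L
(0.4580 mg/L = 0.4580 mcg/mL)

0.458 mcg/mL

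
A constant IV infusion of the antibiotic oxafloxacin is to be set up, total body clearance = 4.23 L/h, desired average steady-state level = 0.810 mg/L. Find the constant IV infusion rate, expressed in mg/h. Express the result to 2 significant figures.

3.4 mg/h

At steady state, infusion rate R₀ = Css × CL = 0.810 × 4.230 = 3.426 mg/h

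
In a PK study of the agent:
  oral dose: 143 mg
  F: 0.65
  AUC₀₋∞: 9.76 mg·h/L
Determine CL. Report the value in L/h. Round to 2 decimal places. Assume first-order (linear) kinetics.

9.52 L/h

CL = F·Dose / AUC = 0.65 × 143 / 9.76 = 9.524 L/h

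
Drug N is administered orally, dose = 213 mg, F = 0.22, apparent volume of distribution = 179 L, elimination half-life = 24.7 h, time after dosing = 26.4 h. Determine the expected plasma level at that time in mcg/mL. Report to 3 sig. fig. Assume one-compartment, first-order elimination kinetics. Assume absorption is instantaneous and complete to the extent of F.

Amount reaching circulation = F × Dose = 0.22 × 213.0 = 46.86 mg
C₀ = F·Dose / Vd = 46.86 / 179 = 0.2618 mg/L
k = ln2 / t½ = 0.693147 / 24.7 = 0.02806 h⁻¹
C = C₀ · e^(−k·t) = 0.2618 × e^(−0.02806 × 26.4)
  = 0.2618 × 0.4767 = 0.1248 mg/L
(0.1248 mg/L = 0.1248 mcg/mL)

0.125 mcg/mL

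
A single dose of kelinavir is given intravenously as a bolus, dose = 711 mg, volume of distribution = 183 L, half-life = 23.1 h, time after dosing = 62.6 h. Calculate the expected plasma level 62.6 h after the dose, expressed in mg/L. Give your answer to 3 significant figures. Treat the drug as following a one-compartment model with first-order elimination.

C₀ = Dose / Vd = 711.0 / 183 = 3.885 mg/L
k = ln2 / t½ = 0.693147 / 23.1 = 0.03001 h⁻¹
C = C₀ · e^(−k·t) = 3.885 × e^(−0.03001 × 62.6)
  = 3.885 × 0.1528 = 0.5936 mg/L

0.594 mg/L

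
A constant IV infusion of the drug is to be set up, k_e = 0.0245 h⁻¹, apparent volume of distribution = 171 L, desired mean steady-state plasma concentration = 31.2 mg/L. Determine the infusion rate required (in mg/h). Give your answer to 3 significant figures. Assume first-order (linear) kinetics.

CL = k × Vd = 0.02450 × 171 = 4.190 L/h
At steady state, infusion rate R₀ = Css × CL = 31.2 × 4.190 = 130.7 mg/h

131 mg/h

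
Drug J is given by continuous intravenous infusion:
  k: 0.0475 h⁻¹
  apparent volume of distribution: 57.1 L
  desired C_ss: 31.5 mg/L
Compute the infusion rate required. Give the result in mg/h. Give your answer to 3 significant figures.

85.4 mg/h

CL = k × Vd = 0.04750 × 57.1 = 2.712 L/h
At steady state, infusion rate R₀ = Css × CL = 31.5 × 2.712 = 85.43 mg/h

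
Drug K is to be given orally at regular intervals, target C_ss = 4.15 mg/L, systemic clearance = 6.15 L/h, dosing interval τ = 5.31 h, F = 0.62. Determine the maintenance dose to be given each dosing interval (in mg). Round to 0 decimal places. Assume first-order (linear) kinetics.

At steady state, F × (Dose/τ) = Css × CL.
Dose = Css × CL × τ / F = 4.15 × 6.150 × 5.31 / 0.62 = 218.6 mg

219 mg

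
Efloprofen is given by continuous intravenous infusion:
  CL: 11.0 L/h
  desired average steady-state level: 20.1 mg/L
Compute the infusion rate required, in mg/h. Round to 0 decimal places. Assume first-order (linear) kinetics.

221 mg/h

At steady state, infusion rate R₀ = Css × CL = 20.1 × 11.00 = 221.1 mg/h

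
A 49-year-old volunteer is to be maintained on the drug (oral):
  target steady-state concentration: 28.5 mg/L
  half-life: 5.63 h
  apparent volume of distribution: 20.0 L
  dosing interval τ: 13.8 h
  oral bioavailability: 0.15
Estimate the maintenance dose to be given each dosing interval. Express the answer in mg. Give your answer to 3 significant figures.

k = ln2 / t½ = 0.693147 / 5.63 = 0.1231 h⁻¹
CL = k × Vd = 0.1231 × 20.0 = 2.462 L/h
At steady state, F × (Dose/τ) = Css × CL.
Dose = Css × CL × τ / F = 28.5 × 2.462 × 13.8 / 0.15 = 6455 mg

6460 mg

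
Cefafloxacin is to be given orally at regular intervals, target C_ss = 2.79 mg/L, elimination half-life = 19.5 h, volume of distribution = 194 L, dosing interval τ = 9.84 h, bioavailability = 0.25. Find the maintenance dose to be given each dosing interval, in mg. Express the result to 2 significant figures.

760 mg

k = ln2 / t½ = 0.693147 / 19.5 = 0.03555 h⁻¹
CL = k × Vd = 0.03555 × 194 = 6.897 L/h
At steady state, F × (Dose/τ) = Css × CL.
Dose = Css × CL × τ / F = 2.79 × 6.897 × 9.84 / 0.25 = 757.4 mg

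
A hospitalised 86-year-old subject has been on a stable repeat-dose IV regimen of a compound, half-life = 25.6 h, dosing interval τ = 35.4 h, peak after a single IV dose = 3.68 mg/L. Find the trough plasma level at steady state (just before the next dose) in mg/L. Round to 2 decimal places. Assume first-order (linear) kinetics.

2.29 mg/L

k = ln2 / t½ = 0.693147 / 25.6 = 0.02708 h⁻¹
e^(−kτ) = e^(−0.02708 × 35.4) = 0.3834
Accumulation ratio R = 1 / (1 − e^(−kτ)) = 1 / (1 − 0.3834) = 1.622
Steady-state trough = C₀ × R × e^(−kτ) = 3.68 × 1.622 × 0.3834 = 2.288 mg/L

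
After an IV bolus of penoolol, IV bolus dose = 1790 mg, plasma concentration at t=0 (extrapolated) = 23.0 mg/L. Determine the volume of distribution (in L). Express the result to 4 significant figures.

77.83 L

Vd = Dose / C₀ = 1790 / 23.0 = 77.83 L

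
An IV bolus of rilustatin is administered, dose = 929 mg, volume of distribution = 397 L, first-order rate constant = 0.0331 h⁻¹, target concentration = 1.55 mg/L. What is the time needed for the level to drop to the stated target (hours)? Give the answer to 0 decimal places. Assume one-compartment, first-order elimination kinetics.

12 h

C₀ = Dose / Vd = 929.0 / 397 = 2.340 mg/L
t = ln(C₀ / C) / k = ln(2.340 / 1.55) / 0.03310
  = ln(1.510) / 0.03310 = 0.4121 / 0.03310 = 12.45 h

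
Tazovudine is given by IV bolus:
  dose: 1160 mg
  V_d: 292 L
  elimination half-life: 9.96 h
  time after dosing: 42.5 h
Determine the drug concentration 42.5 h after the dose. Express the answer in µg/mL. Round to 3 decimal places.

0.206 µg/mL

C₀ = Dose / Vd = 1160 / 292 = 3.973 mg/L
k = ln2 / t½ = 0.693147 / 9.96 = 0.06959 h⁻¹
C = C₀ · e^(−k·t) = 3.973 × e^(−0.06959 × 42.5)
  = 3.973 × 0.05194 = 0.2064 mg/L
(0.2064 mg/L = 0.2064 µg/mL)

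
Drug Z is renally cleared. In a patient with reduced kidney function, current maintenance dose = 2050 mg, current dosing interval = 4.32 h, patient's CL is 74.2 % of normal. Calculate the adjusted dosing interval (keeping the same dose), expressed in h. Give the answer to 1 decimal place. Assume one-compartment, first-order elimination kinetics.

5.8 h

To keep the same average steady-state level, dosing rate must scale with clearance.
CL ratio = 74.2 / 100 = 0.7420
New interval (same dose) = 4.32 / 0.7420 = 5.822 h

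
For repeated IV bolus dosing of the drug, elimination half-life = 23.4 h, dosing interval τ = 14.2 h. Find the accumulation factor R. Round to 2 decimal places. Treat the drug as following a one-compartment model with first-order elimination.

2.91

k = ln2 / t½ = 0.693147 / 23.4 = 0.02962 h⁻¹
e^(−kτ) = e^(−0.02962 × 14.2) = 0.6567
Accumulation ratio R = 1 / (1 − e^(−kτ)) = 1 / (1 − 0.6567) = 2.913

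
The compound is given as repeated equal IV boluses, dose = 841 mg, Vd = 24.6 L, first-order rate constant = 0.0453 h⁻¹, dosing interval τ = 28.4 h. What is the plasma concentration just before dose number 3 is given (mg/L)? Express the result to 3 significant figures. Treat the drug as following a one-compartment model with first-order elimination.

12.1 mg/L

C₀ per dose = Dose / Vd = 841 / 24.6 = 34.19 mg/L
Fraction remaining after one interval: r = e^(−kτ) = e^(−0.04530 × 28.4) = 0.2762
Before dose 3, 2 doses have been given (aged 1τ, 2τ).
C_trough = C₀ × (r + r²) = 34.19 × (0.2762 + 0.07629) = 12.05 mg/L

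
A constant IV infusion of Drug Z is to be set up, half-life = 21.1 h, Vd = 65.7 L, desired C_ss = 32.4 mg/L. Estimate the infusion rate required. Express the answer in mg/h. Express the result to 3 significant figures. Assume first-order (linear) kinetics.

69.9 mg/h

k = ln2 / t½ = 0.693147 / 21.1 = 0.03285 h⁻¹
CL = k × Vd = 0.03285 × 65.7 = 2.158 L/h
At steady state, infusion rate R₀ = Css × CL = 32.4 × 2.158 = 69.92 mg/h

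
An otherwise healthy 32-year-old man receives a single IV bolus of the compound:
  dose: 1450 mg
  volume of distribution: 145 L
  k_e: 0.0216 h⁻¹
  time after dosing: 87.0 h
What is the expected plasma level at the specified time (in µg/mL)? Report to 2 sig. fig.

1.5 µg/mL

C₀ = Dose / Vd = 1450 / 145 = 10.00 mg/L
C = C₀ · e^(−k·t) = 10.00 × e^(−0.02160 × 87.0)
  = 10.00 × 0.1527 = 1.527 mg/L
(1.527 mg/L = 1.527 µg/mL)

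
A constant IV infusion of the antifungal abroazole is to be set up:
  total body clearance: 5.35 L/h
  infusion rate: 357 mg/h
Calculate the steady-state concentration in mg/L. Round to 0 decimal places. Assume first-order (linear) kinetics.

At steady state Css = R₀ / CL = 357 / 5.350 = 66.73 mg/L

67 mg/L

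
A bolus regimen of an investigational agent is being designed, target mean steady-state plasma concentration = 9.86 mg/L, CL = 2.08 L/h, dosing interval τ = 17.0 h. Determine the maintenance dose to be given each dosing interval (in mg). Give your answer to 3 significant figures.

At steady state, Dose/τ = Css × CL.
Dose = Css × CL × τ = 9.86 × 2.080 × 17.0 = 348.6 mg

349 mg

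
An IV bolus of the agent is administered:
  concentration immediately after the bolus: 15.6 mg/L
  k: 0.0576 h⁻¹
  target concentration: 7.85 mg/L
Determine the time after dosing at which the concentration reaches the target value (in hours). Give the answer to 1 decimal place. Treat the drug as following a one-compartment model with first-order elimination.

t = ln(C₀ / C) / k = ln(15.60 / 7.85) / 0.05760
  = ln(1.987) / 0.05760 = 0.6866 / 0.05760 = 11.92 h

11.9 h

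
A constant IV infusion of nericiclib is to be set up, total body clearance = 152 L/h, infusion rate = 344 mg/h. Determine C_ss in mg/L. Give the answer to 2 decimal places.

At steady state Css = R₀ / CL = 344 / 152.0 = 2.263 mg/L

2.26 mg/L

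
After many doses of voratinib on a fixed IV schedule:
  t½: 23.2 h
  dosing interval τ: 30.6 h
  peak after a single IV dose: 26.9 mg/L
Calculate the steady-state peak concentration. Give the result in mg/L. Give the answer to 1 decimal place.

44.9 mg/L

k = ln2 / t½ = 0.693147 / 23.2 = 0.02988 h⁻¹
e^(−kτ) = e^(−0.02988 × 30.6) = 0.4008
Accumulation ratio R = 1 / (1 − e^(−kτ)) = 1 / (1 − 0.4008) = 1.669
Steady-state peak = C₀ × R = 26.9 × 1.669 = 44.90 mg/L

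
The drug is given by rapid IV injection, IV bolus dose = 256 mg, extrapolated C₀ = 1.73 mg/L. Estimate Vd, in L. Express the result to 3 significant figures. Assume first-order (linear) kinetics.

Vd = Dose / C₀ = 256.0 / 1.73 = 148.0 L

148 L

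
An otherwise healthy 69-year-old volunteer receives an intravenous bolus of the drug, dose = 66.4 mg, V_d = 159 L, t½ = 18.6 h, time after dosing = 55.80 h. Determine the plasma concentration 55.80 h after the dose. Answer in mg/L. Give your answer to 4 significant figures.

0.05220 mg/L

C₀ = Dose / Vd = 66.40 / 159 = 0.4176 mg/L
k = ln2 / t½ = 0.693147 / 18.6 = 0.03727 h⁻¹
t / t½ = 55.80 / 18.6 = 3 half-lives
C = C₀ × (1/2)^3 = 0.4176 × 0.1250 = 0.05220 mg/L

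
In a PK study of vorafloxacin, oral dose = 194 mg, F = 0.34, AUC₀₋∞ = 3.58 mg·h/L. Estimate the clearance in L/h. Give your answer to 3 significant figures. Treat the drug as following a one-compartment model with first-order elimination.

18.4 L/h

CL = F·Dose / AUC = 0.34 × 194 / 3.58 = 18.42 L/h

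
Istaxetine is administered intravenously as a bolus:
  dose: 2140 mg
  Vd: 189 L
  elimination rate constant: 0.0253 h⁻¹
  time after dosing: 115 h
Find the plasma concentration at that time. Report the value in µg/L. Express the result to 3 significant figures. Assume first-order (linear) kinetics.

617 µg/L

C₀ = Dose / Vd = 2140 / 189 = 11.32 mg/L
C = C₀ · e^(−k·t) = 11.32 × e^(−0.02530 × 115)
  = 11.32 × 0.05450 = 0.6169 mg/L
Convert: 0.6169 mg/L × 1000 = 616.9 µg/L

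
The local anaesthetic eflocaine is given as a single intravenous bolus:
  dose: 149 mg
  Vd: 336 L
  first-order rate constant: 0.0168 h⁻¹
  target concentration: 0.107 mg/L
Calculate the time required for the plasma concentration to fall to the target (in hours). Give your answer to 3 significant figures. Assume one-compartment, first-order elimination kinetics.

84.6 h

C₀ = Dose / Vd = 149.0 / 336 = 0.4435 mg/L
t = ln(C₀ / C) / k = ln(0.4435 / 0.107) / 0.01680
  = ln(4.145) / 0.01680 = 1.422 / 0.01680 = 84.64 h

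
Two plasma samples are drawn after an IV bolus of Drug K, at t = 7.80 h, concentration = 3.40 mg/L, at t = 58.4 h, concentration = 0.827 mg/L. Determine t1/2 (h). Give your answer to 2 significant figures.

25 h

k = ln(C₁/C₂) / (t₂ − t₁) = ln(3.40/0.827) / (58.4 − 7.80)
  = 1.414 / 50.60 = 0.02794 h⁻¹
t½ = ln2 / k = 0.693147 / 0.02794 = 24.81 h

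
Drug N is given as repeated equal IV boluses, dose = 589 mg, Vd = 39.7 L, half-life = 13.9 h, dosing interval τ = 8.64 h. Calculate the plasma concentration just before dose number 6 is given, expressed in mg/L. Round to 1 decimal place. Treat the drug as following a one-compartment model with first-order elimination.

24.4 mg/L

C₀ per dose = Dose / Vd = 589 / 39.7 = 14.84 mg/L
k = ln2 / t½ = 0.693147 / 13.9 = 0.04987 h⁻¹
Fraction remaining after one interval: r = e^(−kτ) = e^(−0.04987 × 8.64) = 0.6499
Before dose 6, 5 doses have been given (aged 1τ, 2τ, 3τ, 4τ, 5τ).
C_trough = C₀ × (r + r² + … + r^5) = C₀ × r(1−r^5)/(1−r)
        = 14.84 × 0.6499 × (1 − 0.1159) / (1 − 0.6499) = 24.36 mg/L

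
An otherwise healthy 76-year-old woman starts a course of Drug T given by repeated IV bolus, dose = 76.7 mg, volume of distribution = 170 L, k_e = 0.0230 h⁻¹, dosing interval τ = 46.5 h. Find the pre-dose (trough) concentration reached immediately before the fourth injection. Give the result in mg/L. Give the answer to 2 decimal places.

0.23 mg/L

C₀ per dose = Dose / Vd = 76.7 / 170 = 0.4512 mg/L
Fraction remaining after one interval: r = e^(−kτ) = e^(−0.02300 × 46.5) = 0.3432
Before dose 4, 3 doses have been given (aged 1τ, 2τ, 3τ).
C_trough = C₀ × (r + r² + … + r^3) = C₀ × r(1−r^3)/(1−r)
        = 0.4512 × 0.3432 × (1 − 0.04042) / (1 − 0.3432) = 0.2262 mg/L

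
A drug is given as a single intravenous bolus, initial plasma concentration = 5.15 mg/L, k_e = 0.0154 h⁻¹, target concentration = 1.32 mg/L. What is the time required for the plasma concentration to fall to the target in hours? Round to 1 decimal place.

88.4 h

t = ln(C₀ / C) / k = ln(5.150 / 1.32) / 0.01540
  = ln(3.902) / 0.01540 = 1.361 / 0.01540 = 88.38 h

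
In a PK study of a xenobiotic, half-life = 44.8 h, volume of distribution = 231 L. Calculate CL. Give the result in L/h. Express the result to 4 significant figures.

k = ln2 / t½ = 0.693147 / 44.8 = 0.01547 h⁻¹
CL = k × Vd = 0.01547 × 231 = 3.574 L/h

3.574 L/h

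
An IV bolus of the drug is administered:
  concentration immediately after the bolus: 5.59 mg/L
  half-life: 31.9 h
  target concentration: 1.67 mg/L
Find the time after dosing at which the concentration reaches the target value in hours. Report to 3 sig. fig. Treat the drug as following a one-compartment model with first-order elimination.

k = ln2 / t½ = 0.693147 / 31.9 = 0.02173 h⁻¹
t = ln(C₀ / C) / k = ln(5.590 / 1.67) / 0.02173
  = ln(3.347) / 0.02173 = 1.208 / 0.02173 = 55.59 h

55.6 h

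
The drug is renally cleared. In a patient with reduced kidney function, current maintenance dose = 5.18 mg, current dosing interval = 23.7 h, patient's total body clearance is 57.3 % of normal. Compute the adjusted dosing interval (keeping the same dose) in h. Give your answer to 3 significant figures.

41.4 h

To keep the same average steady-state level, dosing rate must scale with clearance.
CL ratio = 57.3 / 100 = 0.5730
New interval (same dose) = 23.7 / 0.5730 = 41.36 h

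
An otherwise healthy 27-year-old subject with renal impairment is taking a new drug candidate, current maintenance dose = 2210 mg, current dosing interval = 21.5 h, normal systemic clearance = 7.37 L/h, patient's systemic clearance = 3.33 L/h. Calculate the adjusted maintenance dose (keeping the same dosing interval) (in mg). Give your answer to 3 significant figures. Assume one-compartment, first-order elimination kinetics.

To keep the same average steady-state level, dosing rate must scale with clearance.
CL ratio = 3.33 / 7.37 = 0.4518
New dose (same interval) = 2210 × 0.4518 = 998.5 mg

999 mg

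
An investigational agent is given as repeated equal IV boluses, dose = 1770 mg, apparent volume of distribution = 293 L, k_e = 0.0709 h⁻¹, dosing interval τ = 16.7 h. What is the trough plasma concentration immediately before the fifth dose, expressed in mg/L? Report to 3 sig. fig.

2.64 mg/L

C₀ per dose = Dose / Vd = 1770 / 293 = 6.041 mg/L
Fraction remaining after one interval: r = e^(−kτ) = e^(−0.07090 × 16.7) = 0.3060
Before dose 5, 4 doses have been given (aged 1τ, 2τ, 3τ, 4τ).
C_trough = C₀ × (r + r² + … + r^4) = C₀ × r(1−r^4)/(1−r)
        = 6.041 × 0.3060 × (1 − 0.008768) / (1 − 0.3060) = 2.640 mg/L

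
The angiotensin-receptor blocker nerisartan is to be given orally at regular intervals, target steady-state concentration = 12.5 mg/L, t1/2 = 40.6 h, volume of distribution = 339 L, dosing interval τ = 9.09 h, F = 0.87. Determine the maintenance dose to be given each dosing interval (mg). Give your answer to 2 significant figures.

k = ln2 / t½ = 0.693147 / 40.6 = 0.01707 h⁻¹
CL = k × Vd = 0.01707 × 339 = 5.787 L/h
At steady state, F × (Dose/τ) = Css × CL.
Dose = Css × CL × τ / F = 12.5 × 5.787 × 9.09 / 0.87 = 755.8 mg

760 mg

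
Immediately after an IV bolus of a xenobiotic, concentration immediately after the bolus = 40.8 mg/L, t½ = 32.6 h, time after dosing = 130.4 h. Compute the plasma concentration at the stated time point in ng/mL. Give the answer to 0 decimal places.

k = ln2 / t½ = 0.693147 / 32.6 = 0.02126 h⁻¹
t / t½ = 130.4 / 32.6 = 4 half-lives
C = C₀ × (1/2)^4 = 40.80 × 0.06250 = 2.550 mg/L
Convert: 2.550 mg/L × 1000 = 2550 ng/mL

2550 ng/mL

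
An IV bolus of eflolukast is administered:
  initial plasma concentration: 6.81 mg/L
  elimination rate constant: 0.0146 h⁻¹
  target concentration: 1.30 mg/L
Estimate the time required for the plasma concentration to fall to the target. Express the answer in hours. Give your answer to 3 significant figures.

113 h

t = ln(C₀ / C) / k = ln(6.810 / 1.30) / 0.01460
  = ln(5.238) / 0.01460 = 1.656 / 0.01460 = 113.4 h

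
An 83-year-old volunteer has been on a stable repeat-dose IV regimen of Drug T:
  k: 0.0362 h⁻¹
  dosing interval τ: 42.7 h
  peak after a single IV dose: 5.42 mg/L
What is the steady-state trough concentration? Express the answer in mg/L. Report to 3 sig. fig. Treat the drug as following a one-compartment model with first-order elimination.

1.47 mg/L

e^(−kτ) = e^(−0.03620 × 42.7) = 0.2132
Accumulation ratio R = 1 / (1 − e^(−kτ)) = 1 / (1 − 0.2132) = 1.271
Steady-state trough = C₀ × R × e^(−kτ) = 5.42 × 1.271 × 0.2132 = 1.469 mg/L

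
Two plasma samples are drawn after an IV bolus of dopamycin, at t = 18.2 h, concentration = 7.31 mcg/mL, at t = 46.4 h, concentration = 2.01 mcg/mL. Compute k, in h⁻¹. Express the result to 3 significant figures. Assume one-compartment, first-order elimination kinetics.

k = ln(C₁/C₂) / (t₂ − t₁) = ln(7.31/2.01) / (46.4 − 18.2)
  = 1.291 / 28.20 = 0.04578 h⁻¹

0.0458 h⁻¹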